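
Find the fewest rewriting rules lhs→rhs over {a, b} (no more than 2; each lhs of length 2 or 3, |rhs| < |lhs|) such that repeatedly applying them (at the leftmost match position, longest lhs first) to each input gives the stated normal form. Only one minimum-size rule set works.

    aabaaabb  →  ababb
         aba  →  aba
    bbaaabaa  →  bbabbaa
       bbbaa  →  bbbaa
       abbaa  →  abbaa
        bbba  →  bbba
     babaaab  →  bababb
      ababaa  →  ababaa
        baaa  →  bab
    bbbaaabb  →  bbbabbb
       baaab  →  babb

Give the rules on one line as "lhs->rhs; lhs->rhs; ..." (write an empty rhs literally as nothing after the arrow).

aaa->ab; aab->a

  | aabaaabb => aaaabb => ababb
  | aba
  | bbaaabaa => bbabbaa
  | bbbaa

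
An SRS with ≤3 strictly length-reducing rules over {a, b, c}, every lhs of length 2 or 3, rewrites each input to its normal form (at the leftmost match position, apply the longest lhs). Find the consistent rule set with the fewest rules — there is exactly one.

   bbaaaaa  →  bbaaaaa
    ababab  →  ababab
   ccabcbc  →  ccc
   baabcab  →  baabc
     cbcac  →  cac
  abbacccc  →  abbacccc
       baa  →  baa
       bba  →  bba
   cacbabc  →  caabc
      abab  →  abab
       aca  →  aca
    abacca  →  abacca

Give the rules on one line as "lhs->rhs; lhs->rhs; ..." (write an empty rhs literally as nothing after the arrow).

  | bbaaaaa
  | ababab
  | ccabcbc => cccbc => ccc
  | baabcab => baabc

cab->c; cb->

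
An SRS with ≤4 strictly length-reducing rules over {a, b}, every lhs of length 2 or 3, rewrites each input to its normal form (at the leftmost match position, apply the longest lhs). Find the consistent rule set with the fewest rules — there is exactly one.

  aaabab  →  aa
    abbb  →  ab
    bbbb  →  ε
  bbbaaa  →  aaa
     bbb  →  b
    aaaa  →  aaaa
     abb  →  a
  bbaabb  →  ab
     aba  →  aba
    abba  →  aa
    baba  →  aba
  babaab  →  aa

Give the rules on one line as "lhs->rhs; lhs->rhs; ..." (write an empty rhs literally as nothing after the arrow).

aab->a; baa->aa; bab->ab; bb->

  | aaabab => aaab => aa
  | abbb => ab
  | bbbb => bb => ε
  | bbbaaa => baaa => aaa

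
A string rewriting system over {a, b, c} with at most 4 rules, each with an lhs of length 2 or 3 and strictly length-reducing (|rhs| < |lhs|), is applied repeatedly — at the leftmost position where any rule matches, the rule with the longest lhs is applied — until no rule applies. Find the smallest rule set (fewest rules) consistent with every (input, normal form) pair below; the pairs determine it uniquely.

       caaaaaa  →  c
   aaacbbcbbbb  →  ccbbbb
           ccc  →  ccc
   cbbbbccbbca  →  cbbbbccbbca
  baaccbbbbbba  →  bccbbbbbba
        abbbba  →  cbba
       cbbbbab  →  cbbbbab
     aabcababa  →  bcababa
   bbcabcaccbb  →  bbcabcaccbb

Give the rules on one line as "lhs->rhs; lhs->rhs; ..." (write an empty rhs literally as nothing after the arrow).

aa->; abb->c; acb->ab

  | caaaaaa => caaaa => caa => c
  | aaacbbcbbbb => acbbcbbbb => abbcbbbb => ccbbbb
  | ccc
  | cbbbbccbbca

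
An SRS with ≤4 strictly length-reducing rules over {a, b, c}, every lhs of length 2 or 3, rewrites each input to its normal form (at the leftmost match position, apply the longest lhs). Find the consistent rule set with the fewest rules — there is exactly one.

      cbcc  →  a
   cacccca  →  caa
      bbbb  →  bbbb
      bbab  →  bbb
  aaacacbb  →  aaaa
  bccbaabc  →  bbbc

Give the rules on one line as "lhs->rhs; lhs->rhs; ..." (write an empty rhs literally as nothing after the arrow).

  | cbcc => acc => a
  | cacccca => cacca => caa
  | bbbb
  | bbab => bbb

ab->b; cb->a; cc->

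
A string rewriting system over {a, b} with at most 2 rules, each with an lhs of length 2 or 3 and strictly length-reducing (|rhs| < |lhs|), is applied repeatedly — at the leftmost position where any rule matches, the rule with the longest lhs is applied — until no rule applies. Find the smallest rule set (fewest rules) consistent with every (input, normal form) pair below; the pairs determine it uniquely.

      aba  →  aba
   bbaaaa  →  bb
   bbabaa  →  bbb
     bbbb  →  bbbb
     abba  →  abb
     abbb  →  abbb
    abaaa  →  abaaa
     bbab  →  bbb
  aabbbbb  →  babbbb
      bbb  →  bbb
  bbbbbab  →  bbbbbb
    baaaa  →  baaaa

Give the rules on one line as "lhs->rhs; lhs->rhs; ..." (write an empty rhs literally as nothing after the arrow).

  | aba
  | bbaaaa => bbaaa => bbaa => bba => bb
  | bbabaa => bbbaa => bbba => bbb
  | bbbb

aab->ba; bba->bb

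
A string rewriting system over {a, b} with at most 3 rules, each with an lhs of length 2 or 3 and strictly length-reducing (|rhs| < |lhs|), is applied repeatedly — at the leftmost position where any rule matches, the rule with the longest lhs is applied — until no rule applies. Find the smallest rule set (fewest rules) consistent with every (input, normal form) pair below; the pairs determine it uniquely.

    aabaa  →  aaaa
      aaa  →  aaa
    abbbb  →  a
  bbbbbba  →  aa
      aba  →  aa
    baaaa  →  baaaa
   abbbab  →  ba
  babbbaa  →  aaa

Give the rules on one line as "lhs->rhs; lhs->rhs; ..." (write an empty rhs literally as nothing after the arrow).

ab->a; abb->; bb->a

  | aabaa => aaaa
  | aaa
  | abbbb => bb => a
  | bbbbbba => abbbba => bba => aa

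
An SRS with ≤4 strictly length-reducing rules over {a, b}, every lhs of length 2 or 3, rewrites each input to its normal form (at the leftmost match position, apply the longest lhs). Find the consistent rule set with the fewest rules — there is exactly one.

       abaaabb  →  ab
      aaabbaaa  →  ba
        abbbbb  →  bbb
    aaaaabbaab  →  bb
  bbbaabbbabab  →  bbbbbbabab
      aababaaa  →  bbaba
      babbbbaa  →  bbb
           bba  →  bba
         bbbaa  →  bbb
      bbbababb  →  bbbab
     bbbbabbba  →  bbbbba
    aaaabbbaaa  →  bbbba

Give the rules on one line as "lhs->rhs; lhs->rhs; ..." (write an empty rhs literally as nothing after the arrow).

aa->b; abb->; baa->b

  | abaaabb => ababb => ab
  | aaabbaaa => babbaaa => baaa => ba
  | abbbbb => bbb
  | aaaaabbaab => baaabbaab => babbaab => baab => bb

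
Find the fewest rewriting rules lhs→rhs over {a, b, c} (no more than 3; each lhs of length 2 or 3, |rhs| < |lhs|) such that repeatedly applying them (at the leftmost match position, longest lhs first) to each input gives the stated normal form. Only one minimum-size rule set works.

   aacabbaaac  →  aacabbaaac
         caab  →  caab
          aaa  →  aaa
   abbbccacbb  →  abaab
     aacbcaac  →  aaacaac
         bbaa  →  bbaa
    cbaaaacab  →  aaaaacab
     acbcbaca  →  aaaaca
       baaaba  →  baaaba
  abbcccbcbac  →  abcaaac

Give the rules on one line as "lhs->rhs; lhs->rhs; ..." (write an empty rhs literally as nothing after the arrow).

  | aacabbaaac
  | caab
  | aaa
  | abbbccacbb => abbcacbb => abacbb => abaab

bbc->b; cb->a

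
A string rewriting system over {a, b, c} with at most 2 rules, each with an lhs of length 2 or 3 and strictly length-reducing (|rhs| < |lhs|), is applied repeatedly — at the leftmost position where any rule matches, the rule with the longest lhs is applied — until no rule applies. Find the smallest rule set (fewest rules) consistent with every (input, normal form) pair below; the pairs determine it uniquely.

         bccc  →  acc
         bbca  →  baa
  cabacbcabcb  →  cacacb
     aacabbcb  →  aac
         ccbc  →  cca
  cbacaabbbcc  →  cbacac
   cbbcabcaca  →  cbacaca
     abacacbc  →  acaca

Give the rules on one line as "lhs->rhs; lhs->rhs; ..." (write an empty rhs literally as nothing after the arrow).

  | bccc => acc
  | bbca => baa
  | cabacbcabcb => cacbcabcb => cacaabcb => cacacb
  | aacabbcb => aacbcb => aacab => aac

ab->; bc->a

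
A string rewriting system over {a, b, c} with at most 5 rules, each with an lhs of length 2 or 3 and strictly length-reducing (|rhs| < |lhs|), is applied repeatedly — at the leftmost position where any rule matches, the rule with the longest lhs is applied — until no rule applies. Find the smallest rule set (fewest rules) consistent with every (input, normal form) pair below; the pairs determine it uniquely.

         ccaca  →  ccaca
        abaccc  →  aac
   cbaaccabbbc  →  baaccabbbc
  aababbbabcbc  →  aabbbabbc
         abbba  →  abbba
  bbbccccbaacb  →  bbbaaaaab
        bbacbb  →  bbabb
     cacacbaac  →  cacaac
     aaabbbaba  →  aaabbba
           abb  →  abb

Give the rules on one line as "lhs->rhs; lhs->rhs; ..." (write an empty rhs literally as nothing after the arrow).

  | ccaca
  | abaccc => accc => aac
  | cbaaccabbbc => baaccabbbc
  | aababbbabcbc => aabbbabcbc => aabbbabbc

aba->a; cb->b; ccb->aa; ccc->ac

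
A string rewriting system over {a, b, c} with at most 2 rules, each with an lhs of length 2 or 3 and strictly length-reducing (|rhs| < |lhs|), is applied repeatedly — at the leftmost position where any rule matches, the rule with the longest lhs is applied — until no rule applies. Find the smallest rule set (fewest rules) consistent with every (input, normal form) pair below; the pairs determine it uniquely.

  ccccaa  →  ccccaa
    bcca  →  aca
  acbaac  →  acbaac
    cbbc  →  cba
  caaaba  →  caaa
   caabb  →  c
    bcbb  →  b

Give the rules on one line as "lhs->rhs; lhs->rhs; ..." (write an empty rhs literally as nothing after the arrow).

  | ccccaa
  | bcca => aca
  | acbaac
  | cbbc => cba

ab->; bc->a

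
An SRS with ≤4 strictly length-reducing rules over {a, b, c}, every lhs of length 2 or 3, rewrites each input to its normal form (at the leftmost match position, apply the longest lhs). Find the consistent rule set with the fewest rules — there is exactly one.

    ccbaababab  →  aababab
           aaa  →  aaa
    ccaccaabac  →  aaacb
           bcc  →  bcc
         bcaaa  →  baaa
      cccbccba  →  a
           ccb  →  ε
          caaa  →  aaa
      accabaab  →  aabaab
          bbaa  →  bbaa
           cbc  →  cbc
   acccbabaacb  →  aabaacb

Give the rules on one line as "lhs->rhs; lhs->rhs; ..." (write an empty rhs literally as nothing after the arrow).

  | ccbaababab => aababab
  | aaa
  | ccaccaabac => caccaabac => accaabac => acaabac => aaabac => aaacb
  | bcc

bac->cb; ca->a; ccb->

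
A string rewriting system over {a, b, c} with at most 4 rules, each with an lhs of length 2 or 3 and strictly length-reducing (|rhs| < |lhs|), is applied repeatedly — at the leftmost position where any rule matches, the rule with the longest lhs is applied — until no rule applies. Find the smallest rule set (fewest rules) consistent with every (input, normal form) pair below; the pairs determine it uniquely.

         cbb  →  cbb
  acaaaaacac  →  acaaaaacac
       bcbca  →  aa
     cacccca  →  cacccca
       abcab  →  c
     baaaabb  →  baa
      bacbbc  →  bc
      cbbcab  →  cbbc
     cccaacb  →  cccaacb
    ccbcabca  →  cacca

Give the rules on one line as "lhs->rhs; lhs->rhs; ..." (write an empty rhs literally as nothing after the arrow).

  | cbb
  | acaaaaacac
  | bcbca => baca => aa
  | cacccca

ab->; bac->a; cbc->ac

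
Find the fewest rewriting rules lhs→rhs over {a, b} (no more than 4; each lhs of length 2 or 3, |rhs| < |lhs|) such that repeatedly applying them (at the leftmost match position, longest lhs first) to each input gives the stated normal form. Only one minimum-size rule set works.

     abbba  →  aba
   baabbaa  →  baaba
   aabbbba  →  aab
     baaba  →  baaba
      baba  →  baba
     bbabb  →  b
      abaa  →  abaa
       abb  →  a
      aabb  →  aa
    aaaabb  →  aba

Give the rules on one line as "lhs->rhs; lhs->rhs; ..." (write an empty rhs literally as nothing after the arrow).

  | abbba => aba
  | baabbaa => baaba
  | aabbbba => aabba => aab
  | baaba

aaa->ab; bb->; bba->b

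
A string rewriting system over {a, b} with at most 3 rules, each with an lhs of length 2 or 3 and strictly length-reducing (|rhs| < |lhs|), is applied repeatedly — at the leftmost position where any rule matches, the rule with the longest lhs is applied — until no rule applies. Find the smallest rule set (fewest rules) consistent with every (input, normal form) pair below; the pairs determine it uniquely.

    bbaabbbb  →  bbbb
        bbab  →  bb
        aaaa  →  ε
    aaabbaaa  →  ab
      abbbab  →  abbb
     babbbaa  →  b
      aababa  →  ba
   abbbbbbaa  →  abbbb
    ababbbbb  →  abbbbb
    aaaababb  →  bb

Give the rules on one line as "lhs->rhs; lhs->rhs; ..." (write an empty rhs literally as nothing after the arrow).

  | bbaabbbb => babbbb => bbbb
  | bbab => bb
  | aaaa => aa => ε
  | aaabbaaa => abbaaa => abaa => ab

aa->; bab->b; bba->b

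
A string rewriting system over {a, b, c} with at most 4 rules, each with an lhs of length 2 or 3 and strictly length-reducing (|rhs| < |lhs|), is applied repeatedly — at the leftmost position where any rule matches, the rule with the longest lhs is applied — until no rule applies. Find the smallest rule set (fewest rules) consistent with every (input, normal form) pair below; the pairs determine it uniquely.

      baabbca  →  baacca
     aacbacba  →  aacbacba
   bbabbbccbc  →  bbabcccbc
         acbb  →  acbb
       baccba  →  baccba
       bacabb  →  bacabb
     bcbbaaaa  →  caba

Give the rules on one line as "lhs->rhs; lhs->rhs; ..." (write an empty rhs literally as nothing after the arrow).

aaa->; bbc->cc; bcb->ca

  | baabbca => baacca
  | aacbacba
  | bbabbbccbc => bbabcccbc
  | acbb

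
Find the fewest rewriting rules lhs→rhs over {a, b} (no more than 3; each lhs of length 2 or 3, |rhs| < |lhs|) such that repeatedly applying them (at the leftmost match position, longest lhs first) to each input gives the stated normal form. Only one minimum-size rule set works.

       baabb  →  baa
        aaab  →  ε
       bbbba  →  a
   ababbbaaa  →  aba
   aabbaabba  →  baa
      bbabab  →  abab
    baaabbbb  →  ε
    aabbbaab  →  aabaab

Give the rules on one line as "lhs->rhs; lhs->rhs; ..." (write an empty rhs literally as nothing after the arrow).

  | baabb => baa
  | aaab => bb => ε
  | bbbba => bba => a
  | ababbbaaa => ababaaa => ababb => aba

aaa->b; bb->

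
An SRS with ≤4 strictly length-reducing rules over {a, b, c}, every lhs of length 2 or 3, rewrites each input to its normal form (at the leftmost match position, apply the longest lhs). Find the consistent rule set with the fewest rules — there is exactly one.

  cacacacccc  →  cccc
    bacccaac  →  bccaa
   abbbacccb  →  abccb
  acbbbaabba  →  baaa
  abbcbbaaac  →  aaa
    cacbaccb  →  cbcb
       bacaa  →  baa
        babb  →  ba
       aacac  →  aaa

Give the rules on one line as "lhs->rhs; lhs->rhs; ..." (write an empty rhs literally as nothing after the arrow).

aac->aa; ac->; bb->

  | cacacacccc => cacacccc => cacccc => cccc
  | bacccaac => bccaac => bccaa
  | abbbacccb => abacccb => abccb
  | acbbbaabba => bbbaabba => baabba => baaa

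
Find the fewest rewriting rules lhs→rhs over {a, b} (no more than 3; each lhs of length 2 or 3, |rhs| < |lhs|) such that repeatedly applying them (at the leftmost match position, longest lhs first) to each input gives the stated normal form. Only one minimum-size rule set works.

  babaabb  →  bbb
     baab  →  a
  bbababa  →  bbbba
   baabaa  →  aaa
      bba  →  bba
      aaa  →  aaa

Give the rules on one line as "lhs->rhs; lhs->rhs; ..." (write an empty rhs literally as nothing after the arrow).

  | babaabb => bbaabb => babb => bbb
  | baab => ab => a
  | bbababa => bbbaba => bbbba
  | baabaa => abaa => aaa

ab->a; baa->a; bab->bb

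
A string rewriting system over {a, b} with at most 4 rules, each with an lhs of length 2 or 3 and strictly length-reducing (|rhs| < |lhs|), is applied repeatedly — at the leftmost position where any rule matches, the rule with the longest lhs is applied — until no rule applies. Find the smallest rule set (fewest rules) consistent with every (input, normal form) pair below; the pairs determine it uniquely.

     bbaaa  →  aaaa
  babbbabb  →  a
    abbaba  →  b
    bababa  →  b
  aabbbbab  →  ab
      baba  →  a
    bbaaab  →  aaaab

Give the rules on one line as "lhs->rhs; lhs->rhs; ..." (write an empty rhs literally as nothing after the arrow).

  | bbaaa => aaaa
  | babbbabb => bbabb => aabb => a
  | abbaba => aba => b
  | bababa => bbba => aba => b

aba->b; abb->; bb->a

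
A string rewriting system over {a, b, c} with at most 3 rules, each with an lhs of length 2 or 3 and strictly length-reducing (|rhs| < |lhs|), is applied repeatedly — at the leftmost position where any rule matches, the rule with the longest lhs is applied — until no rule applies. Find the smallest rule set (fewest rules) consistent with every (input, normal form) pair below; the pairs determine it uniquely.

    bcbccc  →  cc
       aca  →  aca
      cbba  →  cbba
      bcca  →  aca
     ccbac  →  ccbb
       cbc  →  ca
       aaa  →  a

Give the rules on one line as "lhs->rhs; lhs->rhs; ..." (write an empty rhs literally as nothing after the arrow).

aa->; bac->bb; bc->a

  | bcbccc => abccc => aacc => cc
  | aca
  | cbba
  | bcca => aca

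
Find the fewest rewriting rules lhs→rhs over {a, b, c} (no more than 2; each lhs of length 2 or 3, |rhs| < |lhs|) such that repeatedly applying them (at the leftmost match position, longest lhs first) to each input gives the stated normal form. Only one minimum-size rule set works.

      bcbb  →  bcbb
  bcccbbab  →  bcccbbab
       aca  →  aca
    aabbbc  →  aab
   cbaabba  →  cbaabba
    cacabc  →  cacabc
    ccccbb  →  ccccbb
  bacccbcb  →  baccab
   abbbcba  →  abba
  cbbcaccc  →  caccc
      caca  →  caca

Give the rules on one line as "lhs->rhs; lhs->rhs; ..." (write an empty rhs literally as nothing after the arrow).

bbc->; cbc->a

  | bcbb
  | bcccbbab
  | aca
  | aabbbc => aab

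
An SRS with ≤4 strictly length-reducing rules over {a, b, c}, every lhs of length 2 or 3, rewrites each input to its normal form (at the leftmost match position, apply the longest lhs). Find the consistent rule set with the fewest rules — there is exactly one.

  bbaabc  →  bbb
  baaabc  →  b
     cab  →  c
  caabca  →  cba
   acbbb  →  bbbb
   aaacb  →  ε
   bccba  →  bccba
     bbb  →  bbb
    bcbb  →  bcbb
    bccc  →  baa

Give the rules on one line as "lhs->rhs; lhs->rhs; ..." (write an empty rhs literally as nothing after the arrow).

  | bbaabc => bbac => bbb
  | baaabc => baac => bab => b
  | cab => c
  | caabca => caca => cba

ab->; ac->b; ccc->aa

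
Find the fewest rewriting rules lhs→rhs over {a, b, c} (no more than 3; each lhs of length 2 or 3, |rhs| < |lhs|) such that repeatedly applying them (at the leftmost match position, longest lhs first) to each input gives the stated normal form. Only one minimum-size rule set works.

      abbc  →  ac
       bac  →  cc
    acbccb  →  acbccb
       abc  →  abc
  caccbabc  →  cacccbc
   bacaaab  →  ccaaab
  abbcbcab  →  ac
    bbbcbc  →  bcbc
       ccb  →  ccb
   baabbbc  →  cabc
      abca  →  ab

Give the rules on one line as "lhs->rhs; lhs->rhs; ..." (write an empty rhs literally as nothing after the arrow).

ba->c; bb->; bca->b

  | abbc => ac
  | bac => cc
  | acbccb
  | abc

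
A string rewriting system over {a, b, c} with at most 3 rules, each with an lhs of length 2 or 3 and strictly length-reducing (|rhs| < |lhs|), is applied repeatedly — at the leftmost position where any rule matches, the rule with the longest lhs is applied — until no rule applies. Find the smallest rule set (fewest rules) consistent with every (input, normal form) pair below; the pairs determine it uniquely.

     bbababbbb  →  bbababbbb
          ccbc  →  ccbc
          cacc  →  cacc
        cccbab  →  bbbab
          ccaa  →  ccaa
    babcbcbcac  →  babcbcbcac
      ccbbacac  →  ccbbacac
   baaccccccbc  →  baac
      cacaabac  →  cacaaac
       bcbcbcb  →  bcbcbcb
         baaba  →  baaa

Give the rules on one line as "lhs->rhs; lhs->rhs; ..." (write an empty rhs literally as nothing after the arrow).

aab->aa; ccc->bb

  | bbababbbb
  | ccbc
  | cacc
  | cccbab => bbbab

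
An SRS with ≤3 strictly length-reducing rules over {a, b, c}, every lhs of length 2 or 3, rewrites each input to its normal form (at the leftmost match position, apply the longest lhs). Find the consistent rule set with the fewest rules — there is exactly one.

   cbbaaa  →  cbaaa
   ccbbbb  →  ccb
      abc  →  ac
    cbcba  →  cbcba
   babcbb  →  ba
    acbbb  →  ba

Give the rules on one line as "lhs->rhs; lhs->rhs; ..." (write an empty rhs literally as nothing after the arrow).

  | cbbaaa => cbaaa
  | ccbbbb => ccbbb => ccbb => ccb
  | abc => ac
  | cbcba

ab->a; acb->ba; bb->b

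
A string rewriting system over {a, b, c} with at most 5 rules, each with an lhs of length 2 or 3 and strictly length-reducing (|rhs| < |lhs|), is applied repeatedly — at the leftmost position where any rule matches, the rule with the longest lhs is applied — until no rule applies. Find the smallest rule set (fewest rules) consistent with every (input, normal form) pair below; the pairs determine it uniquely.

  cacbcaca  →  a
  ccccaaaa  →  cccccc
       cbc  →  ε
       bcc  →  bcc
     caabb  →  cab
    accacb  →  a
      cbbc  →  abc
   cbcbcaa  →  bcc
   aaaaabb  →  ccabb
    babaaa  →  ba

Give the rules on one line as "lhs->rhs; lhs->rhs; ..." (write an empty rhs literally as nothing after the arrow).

  | cacbcaca => cbcaca => acaca => aca => a
  | ccccaaaa => cccccaa => cccccc
  | cbc => ac => ε
  | bcc

aa->c; ac->; baa->c; cb->a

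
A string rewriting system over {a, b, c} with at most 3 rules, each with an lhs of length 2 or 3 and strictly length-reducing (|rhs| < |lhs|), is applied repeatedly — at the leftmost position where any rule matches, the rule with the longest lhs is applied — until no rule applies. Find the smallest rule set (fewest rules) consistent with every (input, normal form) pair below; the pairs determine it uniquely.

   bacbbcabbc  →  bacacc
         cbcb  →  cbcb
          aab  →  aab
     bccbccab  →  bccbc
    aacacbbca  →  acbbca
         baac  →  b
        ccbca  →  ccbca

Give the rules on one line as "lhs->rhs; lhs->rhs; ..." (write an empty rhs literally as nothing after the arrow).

aac->; bbb->ac; cab->

  | bacbbcabbc => bacbbbc => bacacc
  | cbcb
  | aab
  | bccbccab => bccbc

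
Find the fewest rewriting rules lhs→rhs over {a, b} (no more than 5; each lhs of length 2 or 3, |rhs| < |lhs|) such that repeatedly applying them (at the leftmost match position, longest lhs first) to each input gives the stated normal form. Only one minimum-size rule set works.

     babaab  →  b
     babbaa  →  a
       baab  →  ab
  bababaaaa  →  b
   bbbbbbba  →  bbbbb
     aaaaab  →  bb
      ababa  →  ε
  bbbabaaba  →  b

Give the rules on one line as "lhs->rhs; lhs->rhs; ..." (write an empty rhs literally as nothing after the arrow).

aa->b; aba->b; baa->a; bba->

  | babaab => bbab => b
  | babbaa => baa => a
  | baab => ab
  | bababaaaa => bbbaaaa => baaa => aa => b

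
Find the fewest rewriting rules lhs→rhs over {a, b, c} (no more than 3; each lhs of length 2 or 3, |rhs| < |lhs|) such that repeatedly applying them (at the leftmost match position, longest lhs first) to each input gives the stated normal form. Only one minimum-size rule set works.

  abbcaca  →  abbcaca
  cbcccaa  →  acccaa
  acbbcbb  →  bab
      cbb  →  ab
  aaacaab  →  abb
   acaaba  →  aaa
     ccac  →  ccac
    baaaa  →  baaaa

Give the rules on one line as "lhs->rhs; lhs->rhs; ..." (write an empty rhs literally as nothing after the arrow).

  | abbcaca
  | cbcccaa => acccaa
  | acbbcbb => aabcbb => bcbb => bab
  | cbb => ab

aab->b; aac->b; cb->a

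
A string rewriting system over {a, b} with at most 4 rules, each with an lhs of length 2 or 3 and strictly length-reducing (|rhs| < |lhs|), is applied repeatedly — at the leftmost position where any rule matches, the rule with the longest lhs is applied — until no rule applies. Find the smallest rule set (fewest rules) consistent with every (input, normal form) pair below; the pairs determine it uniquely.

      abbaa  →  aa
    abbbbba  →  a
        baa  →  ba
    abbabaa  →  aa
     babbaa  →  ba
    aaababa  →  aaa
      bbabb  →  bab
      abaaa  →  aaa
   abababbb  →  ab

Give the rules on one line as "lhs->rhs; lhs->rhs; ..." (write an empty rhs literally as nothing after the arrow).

  | abbaa => abaa => aa
  | abbbbba => abbbba => abbba => abba => aba => a
  | baa => ba
  | abbabaa => ababaa => abaa => aa

aba->a; baa->ba; bb->b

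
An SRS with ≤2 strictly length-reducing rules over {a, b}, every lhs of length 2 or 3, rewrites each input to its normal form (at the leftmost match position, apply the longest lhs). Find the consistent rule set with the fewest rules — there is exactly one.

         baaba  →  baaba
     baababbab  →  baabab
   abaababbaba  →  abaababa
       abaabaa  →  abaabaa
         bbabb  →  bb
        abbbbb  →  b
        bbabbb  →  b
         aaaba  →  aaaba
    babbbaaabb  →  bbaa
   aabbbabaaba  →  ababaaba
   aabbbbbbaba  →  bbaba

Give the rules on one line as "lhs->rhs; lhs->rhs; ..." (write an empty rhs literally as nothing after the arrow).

  | baaba
  | baababbab => baabab
  | abaababbaba => abaababa
  | abaabaa

abb->; bbb->b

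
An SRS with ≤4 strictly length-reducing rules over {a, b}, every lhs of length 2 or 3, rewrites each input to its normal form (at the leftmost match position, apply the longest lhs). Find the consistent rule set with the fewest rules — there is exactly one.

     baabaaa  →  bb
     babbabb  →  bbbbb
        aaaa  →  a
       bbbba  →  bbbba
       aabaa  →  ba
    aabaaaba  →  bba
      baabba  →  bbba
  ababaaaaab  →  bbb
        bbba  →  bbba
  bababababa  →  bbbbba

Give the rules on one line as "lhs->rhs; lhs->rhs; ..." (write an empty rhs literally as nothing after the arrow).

  | baabaaa => babaaa => bbaaa => bb
  | babbabb => bbbabb => bbbbb
  | aaaa => a
  | bbbba

aa->a; aaa->; ab->b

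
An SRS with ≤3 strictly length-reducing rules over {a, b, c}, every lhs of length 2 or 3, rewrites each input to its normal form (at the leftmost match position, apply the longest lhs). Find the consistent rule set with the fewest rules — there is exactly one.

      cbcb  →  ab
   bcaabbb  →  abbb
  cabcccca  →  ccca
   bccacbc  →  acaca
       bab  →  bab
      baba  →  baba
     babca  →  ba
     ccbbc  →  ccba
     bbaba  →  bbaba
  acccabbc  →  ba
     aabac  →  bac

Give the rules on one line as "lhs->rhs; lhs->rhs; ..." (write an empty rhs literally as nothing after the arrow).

  | cbcb => cab => ab
  | bcaabbb => aaabbb => abbb
  | cabcccca => abcccca => aaccca => ccca
  | bccacbc => acacbc => acaca

aa->; bc->a; cab->ab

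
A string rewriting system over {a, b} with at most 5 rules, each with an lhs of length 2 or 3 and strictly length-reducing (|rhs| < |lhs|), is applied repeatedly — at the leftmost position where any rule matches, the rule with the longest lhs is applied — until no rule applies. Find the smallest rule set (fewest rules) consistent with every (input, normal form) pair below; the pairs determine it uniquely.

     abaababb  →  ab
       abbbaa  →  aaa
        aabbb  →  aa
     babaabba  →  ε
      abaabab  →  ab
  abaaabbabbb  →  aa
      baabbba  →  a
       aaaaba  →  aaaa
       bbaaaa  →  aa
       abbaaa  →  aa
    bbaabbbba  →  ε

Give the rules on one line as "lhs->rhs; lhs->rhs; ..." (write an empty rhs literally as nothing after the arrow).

  | abaababb => ababb => abb => ab
  | abbbaa => aaa
  | aabbb => aa
  | babaabba => baabba => bba => ba => ε

ba->; baa->; bb->b; bbb->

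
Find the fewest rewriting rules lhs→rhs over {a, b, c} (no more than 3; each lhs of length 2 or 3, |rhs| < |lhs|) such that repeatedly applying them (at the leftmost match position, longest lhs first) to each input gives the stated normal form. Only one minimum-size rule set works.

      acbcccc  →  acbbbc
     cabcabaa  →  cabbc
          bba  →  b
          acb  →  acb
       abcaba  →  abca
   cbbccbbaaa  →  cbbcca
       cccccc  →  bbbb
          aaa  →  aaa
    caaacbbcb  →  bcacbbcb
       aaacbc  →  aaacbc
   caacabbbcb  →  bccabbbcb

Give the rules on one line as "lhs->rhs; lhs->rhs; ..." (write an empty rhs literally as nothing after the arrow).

  | acbcccc => acbbbc
  | cabcabaa => cabcaa => cabbc
  | bba => b
  | acb

ba->; caa->bc; ccc->bb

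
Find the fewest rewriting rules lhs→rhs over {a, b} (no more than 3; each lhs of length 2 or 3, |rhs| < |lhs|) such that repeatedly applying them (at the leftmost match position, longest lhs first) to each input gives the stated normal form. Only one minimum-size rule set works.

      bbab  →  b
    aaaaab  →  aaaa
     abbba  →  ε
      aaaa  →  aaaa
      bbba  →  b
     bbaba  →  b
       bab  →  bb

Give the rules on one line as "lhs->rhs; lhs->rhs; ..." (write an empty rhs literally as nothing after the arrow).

  | bbab => b
  | aaaaab => aaaa
  | abbba => bba => ε
  | aaaa

ab->; ba->b; bba->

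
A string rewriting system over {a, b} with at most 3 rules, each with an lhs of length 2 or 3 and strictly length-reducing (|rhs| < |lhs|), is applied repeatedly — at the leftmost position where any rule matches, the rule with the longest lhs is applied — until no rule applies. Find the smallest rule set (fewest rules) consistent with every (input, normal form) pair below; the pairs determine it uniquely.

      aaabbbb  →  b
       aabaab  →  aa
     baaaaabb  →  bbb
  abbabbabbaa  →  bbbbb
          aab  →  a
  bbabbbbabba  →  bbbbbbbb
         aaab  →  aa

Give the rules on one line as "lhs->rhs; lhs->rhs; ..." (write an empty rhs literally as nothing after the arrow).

ab->; ba->b

  | aaabbbb => aabbb => abb => b
  | aabaab => aaab => aa
  | baaaaabb => baaaabb => baaabb => baabb => babb => bbb
  | abbabbabbaa => babbabbaa => bbbabbaa => bbbbbaa => bbbbba => bbbbb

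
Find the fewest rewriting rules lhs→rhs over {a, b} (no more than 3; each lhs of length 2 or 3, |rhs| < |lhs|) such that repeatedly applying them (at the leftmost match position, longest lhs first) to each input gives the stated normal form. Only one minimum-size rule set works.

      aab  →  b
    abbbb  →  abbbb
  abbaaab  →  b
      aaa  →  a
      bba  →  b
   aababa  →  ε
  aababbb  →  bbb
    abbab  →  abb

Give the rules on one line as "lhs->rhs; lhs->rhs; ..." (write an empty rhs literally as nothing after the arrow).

  | aab => b
  | abbbb
  | abbaaab => abaab => aab => b
  | aaa => a

aa->; ba->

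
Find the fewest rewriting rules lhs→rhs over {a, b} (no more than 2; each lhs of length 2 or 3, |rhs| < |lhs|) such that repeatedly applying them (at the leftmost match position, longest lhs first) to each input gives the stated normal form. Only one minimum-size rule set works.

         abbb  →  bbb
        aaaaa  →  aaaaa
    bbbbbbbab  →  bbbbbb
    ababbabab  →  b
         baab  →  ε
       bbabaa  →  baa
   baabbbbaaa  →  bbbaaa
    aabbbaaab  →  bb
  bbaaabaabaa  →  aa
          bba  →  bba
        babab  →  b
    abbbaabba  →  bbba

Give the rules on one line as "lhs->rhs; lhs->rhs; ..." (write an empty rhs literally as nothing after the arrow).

  | abbb => bbb
  | aaaaa
  | bbbbbbbab => bbbbbb
  | ababbabab => babbabab => babab => ab => b

ab->b; bab->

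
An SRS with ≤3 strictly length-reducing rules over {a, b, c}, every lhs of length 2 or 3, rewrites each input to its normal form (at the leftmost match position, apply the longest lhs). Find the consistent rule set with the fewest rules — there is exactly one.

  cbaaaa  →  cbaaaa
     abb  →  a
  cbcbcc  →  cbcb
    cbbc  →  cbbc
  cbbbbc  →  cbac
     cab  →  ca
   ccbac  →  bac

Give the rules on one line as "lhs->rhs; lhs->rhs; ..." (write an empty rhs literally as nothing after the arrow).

ab->a; bbb->ba; cc->

  | cbaaaa
  | abb => ab => a
  | cbcbcc => cbcb
  | cbbc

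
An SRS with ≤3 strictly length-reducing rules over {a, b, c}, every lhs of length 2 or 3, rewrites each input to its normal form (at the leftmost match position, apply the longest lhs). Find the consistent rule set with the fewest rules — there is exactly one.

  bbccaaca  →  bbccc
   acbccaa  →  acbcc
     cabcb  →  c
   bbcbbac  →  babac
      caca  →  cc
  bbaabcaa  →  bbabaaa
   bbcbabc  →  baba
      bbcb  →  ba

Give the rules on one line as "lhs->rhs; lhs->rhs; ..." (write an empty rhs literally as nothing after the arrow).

abc->ba; bcb->a; ca->c

  | bbccaaca => bbccaca => bbccca => bbccc
  | acbccaa => acbcca => acbcc
  | cabcb => cbcb => ca => c
  | bbcbbac => babac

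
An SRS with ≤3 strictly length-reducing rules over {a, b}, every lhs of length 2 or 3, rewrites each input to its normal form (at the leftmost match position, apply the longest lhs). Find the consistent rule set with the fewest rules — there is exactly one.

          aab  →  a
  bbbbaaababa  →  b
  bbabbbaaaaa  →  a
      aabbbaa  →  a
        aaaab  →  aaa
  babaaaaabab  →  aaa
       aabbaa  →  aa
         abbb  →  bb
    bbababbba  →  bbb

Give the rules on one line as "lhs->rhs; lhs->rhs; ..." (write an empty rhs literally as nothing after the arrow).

  | aab => a
  | bbbbaaababa => bbbaababa => bbababa => bbaba => bba => b
  | bbabbbaaaaa => bbbbaaaaa => bbbaaaa => bbaaa => baa => a
  | aabbbaa => abbaa => baa => a

ab->; ba->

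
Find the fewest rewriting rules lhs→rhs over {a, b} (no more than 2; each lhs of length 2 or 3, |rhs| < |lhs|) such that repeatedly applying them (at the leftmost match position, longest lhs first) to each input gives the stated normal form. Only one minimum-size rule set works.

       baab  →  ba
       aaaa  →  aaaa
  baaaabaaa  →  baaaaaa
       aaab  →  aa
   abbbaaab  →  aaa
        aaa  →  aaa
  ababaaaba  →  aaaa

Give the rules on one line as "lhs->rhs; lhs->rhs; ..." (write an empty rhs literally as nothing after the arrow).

  | baab => ba
  | aaaa
  | baaaabaaa => baaaaaa
  | aaab => aa

aab->a; ab->a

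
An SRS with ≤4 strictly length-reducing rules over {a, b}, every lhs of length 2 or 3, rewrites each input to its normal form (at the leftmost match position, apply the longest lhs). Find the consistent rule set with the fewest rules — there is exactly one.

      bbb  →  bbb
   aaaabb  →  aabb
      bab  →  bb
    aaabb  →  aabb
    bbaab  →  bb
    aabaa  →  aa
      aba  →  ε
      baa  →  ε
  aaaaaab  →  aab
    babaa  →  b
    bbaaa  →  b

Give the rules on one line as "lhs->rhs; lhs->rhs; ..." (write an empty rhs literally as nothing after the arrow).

aaa->aa; aba->; ba->b; baa->

  | bbb
  | aaaabb => aaabb => aabb
  | bab => bb
  | aaabb => aabb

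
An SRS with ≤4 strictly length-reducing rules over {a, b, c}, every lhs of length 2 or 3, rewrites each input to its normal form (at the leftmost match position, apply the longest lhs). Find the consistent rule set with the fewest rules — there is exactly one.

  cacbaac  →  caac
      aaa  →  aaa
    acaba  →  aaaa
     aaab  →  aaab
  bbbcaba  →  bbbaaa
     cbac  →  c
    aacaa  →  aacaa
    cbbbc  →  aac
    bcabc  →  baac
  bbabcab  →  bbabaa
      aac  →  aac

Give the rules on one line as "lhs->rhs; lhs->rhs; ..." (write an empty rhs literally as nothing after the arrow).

cab->aa; cba->; cbb->ca

  | cacbaac => caac
  | aaa
  | acaba => aaaa
  | aaab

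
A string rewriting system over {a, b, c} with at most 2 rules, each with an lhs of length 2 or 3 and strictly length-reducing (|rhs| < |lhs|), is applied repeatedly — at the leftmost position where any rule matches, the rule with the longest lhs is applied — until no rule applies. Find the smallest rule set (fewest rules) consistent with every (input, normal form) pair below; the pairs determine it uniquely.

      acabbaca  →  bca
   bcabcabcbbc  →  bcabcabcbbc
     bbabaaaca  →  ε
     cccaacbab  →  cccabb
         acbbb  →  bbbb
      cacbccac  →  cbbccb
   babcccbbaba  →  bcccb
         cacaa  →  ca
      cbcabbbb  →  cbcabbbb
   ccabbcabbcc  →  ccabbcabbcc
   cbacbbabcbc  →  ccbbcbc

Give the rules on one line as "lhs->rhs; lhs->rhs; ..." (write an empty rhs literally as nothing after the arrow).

  | acabbaca => babbaca => bbaca => bca
  | bcabcabcbbc
  | bbabaaaca => bbaaaca => baaca => aca => ba => ε
  | cccaacbab => cccabbab => cccabb

ac->b; ba->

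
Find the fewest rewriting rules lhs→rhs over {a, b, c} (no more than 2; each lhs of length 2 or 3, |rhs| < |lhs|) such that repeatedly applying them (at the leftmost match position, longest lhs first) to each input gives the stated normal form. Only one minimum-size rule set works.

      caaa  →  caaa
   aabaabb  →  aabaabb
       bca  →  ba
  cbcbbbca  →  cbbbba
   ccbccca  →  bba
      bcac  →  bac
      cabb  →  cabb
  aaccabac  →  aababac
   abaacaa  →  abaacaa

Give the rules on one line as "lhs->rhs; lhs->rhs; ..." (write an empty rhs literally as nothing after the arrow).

  | caaa
  | aabaabb
  | bca => ba
  | cbcbbbca => cbbbbca => cbbbba

bc->b; cc->b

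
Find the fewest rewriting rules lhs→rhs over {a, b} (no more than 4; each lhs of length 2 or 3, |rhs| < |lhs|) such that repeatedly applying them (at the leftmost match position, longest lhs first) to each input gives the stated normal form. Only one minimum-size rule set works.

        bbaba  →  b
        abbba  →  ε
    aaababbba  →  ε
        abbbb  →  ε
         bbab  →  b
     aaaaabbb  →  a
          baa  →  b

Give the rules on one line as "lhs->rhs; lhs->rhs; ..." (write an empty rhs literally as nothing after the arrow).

aa->; ab->; ba->b; bb->a

  | bbaba => aaba => ba => b
  | abbba => bba => aa => ε
  | aaababbba => ababbba => abbba => bba => aa => ε
  | abbbb => bbb => ab => ε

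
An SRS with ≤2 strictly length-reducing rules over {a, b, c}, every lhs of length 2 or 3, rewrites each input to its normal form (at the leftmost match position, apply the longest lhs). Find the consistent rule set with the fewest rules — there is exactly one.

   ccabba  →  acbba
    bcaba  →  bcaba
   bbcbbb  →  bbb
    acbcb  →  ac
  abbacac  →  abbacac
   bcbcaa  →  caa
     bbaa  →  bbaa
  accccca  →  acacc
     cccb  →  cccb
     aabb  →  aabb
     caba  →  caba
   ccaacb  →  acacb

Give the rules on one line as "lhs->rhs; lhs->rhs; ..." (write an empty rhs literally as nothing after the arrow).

  | ccabba => acbba
  | bcaba
  | bbcbbb => bbb
  | acbcb => ac

bcb->; cca->ac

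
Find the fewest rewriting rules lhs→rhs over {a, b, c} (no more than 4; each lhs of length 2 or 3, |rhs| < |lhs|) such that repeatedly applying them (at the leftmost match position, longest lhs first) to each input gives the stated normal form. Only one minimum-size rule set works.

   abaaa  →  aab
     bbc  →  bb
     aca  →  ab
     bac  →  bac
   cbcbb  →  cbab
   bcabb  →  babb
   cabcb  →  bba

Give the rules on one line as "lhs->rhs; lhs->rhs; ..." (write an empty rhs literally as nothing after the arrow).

  | abaaa => aaca => aab
  | bbc => bb
  | aca => ab
  | bac

baa->ac; bc->b; bcb->ba; ca->b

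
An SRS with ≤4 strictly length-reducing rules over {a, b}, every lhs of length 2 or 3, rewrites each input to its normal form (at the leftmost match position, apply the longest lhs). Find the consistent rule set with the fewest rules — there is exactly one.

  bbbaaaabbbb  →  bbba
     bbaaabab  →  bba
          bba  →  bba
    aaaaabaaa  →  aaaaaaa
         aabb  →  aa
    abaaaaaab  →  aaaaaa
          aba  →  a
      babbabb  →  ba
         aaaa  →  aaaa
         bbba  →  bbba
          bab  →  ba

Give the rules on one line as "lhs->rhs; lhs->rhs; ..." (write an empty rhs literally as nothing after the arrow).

  | bbbaaaabbbb => bbbaaabbbb => bbbaabbbb => bbbabbbb => bbbabbb => bbbabb => bbbab => bbba
  | bbaaabab => bbaabab => bbabab => bbab => bba
  | bba
  | aaaaabaaa => aaaaaaa

ab->a; aba->a; baa->ba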